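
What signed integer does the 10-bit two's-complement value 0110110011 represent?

MSB is 0, so the value is non-negative: 0110110011 = 435.

435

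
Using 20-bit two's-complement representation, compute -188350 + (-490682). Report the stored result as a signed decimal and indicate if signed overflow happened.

-188350 → 11010010000001000010
-490682 → 10001000001101000110
  11010010000001000010
+ 10001000001101000110
= 01011010001110001000  (discard carry-out 1)
Result 01011010001110001000: MSB = 0 → value 369544.
Both addends are negative but the stored result is non-negative: signed overflow. The true value -188350 + (-490682) = -679032 lies outside [-524288, 524287].

369544; overflow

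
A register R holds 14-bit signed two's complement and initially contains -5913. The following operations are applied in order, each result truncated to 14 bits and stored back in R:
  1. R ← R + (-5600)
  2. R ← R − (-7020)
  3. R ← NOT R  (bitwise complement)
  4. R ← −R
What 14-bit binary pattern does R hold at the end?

Start: R = -5913 = 10100011100111.
R = -5913 + (-5600) = -11513; wraps to 4871 = 01001100000111
R = 4871 − (-7020) = 11891; wraps to -4493 = 10111001110011
R = NOT 10111001110011 = 01000110001100 = 4492
R = −(4492) = -4492 = 10111001110100

10111001110100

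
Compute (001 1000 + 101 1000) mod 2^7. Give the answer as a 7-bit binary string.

  0011000
+ 1011000
= 1110000

1110000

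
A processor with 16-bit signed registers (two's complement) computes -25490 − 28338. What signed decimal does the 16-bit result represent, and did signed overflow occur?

11708; overflow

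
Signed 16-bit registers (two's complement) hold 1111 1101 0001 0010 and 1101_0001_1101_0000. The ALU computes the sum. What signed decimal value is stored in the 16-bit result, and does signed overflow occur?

1111 1101 0001 0010 → 1111110100010010 = -750 (signed)
1101_0001_1101_0000 → 1101000111010000 = -11824 (signed)
  1111110100010010
+ 1101000111010000
= 1100111011100010  (discard carry-out 1)
Result 1100111011100010: MSB = 1 → 52962 − 65536 = -12574.
Both addends are negative and so is the stored result: no signed overflow.

-12574; no overflow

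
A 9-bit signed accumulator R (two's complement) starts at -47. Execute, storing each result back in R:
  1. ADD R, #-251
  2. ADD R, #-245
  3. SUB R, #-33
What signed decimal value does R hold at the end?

Start: R = -47 = 111010001.
R = -47 + (-251) = -298; wraps to 214 = 011010110
R = 214 + (-245) = -31 = 111100001
R = -31 − (-33) = 2 = 000000010

2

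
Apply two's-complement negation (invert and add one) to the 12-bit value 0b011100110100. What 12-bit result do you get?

100011001100

Invert: 100011001011. Add 1: 100011001100.
Check: 011100110100 = 1844, 100011001100 = -1844.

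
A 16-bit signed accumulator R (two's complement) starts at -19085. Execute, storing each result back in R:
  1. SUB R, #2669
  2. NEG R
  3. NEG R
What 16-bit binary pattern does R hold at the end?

Start: R = -19085 = 1011010101110011.
R = -19085 − 2669 = -21754 = 1010101100000110
R = −(-21754) = 21754 = 0101010011111010
R = −(21754) = -21754 = 1010101100000110

1010101100000110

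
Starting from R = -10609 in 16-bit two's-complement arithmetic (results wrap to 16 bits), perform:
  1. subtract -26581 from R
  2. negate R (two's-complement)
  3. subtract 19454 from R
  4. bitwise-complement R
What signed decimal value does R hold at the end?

Start: R = -10609 = 1101011010001111.
R = -10609 − (-26581) = 15972 = 0011111001100100
R = −(15972) = -15972 = 1100000110011100
R = -15972 − 19454 = -35426; wraps to 30110 = 0111010110011110
R = NOT 0111010110011110 = 1000101001100001 = -30111

-30111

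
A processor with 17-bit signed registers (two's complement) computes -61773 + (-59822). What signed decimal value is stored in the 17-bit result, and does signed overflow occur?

-61773 → 10000111010110011
-59822 → 10001011001010010
  10000111010110011
+ 10001011001010010
= 00010010100000101  (discard carry-out 1)
Result 00010010100000101: MSB = 0 → value 9477.
Both addends are negative but the stored result is non-negative: signed overflow. The true value -61773 + (-59822) = -121595 lies outside [-65536, 65535].

9477; overflow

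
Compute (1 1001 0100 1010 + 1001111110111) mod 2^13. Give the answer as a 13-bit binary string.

0110101000001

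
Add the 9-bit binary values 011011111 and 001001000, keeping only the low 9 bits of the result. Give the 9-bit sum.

100100111

  011011111
+ 001001000
= 100100111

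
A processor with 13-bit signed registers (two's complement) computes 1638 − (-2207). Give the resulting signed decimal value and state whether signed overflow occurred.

3845; no overflow

1638 → 0011001100110
-2207 → 1011101100001
Subtract via negate-and-add: invert 1011101100001 + 1 = 0100010011111 (i.e. 2207).
  0011001100110
+ 0100010011111
= 0111100000101
Result 0111100000101: MSB = 0 → value 3845.
Both addends (after negating the subtrahend) are non-negative and so is the stored result: no signed overflow.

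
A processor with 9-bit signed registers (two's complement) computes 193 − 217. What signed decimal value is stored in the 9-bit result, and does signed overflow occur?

-24; no overflow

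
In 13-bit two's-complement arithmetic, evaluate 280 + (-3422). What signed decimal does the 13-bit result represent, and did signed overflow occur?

-3142; no overflow

280 → 0000100011000
-3422 → 1001010100010
  0000100011000
+ 1001010100010
= 1001110111010
Result 1001110111010: MSB = 1 → 5050 − 8192 = -3142.
Addends have opposite signs, so signed overflow cannot occur.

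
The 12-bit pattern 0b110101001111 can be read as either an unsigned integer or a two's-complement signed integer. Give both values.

unsigned = 3407, signed = -689

Unsigned: 110101001111 = 3407.
Signed: MSB=1 → 3407 − 4096 = -689.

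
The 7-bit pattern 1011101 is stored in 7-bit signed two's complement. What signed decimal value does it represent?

MSB is 1, so the value is negative.
Invert: 0100010. Add 1: 0100011 = 35. So the value is −35.

-35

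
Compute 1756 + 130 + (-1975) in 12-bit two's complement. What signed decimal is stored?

-89

1756 + 130 = 1886 (011101011110)
1886 + (-1975) = -89 (111110100111)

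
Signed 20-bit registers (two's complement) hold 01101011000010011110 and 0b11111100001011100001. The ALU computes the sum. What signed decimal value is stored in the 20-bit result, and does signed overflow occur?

01101011000010011110 = 438430 (signed)
0b11111100001011100001 → 11111100001011100001 = -15647 (signed)
  01101011000010011110
+ 11111100001011100001
= 01100111001101111111  (discard carry-out 1)
Result 01100111001101111111: MSB = 0 → value 422783.
Addends have opposite signs, so signed overflow cannot occur.

422783; no overflow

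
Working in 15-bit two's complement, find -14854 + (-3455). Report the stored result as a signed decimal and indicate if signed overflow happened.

14459; overflow

-14854 → 100010111111010
-3455 → 111001010000001
  100010111111010
+ 111001010000001
= 011100001111011  (discard carry-out 1)
Result 011100001111011: MSB = 0 → value 14459.
Both addends are negative but the stored result is non-negative: signed overflow. The true value -14854 + (-3455) = -18309 lies outside [-16384, 16383].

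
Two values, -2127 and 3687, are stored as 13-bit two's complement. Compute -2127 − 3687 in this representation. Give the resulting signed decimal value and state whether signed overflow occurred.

2378; overflow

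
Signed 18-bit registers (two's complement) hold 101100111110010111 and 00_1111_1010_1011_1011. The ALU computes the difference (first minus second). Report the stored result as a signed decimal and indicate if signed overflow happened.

120028; overflow

101100111110010111 = -77929 (signed)
00_1111_1010_1011_1011 → 001111101010111011 = 64187 (signed)
Subtract via negate-and-add: invert 001111101010111011 + 1 = 110000010101000101 (i.e. -64187).
  101100111110010111
+ 110000010101000101
= 011101010011011100  (discard carry-out 1)
Result 011101010011011100: MSB = 0 → value 120028.
Both addends (after negating the subtrahend) are negative but the stored result is non-negative: signed overflow. The true value -77929 − 64187 = -142116 lies outside [-131072, 131071].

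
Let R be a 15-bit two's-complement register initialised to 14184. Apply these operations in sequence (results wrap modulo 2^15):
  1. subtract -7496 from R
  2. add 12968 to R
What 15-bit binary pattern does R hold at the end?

Start: R = 14184 = 011011101101000.
R = 14184 − (-7496) = 21680; wraps to -11088 = 101010010110000
R = -11088 + 12968 = 1880 = 000011101011000

000011101011000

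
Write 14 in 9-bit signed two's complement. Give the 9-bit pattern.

000001110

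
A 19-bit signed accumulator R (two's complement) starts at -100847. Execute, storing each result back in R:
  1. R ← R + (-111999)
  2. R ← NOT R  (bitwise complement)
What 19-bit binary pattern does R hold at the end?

0110011111101101101

Start: R = -100847 = 1100111011000010001.
R = -100847 + (-111999) = -212846 = 1001100000010010010
R = NOT 1001100000010010010 = 0110011111101101101 = 212845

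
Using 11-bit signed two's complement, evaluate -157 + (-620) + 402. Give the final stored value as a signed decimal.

-375

-157 + (-620) = -777 (10011110111)
-777 + 402 = -375 (11010001001)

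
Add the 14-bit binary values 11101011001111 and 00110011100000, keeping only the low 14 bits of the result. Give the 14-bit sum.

  11101011001111
+ 00110011100000
= 00011110101111  (discard carry-out 1)

00011110101111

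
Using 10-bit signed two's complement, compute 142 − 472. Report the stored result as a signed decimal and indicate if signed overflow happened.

-330; no overflow

142 → 0010001110
472 → 0111011000
Subtract via negate-and-add: invert 0111011000 + 1 = 1000101000 (i.e. -472).
  0010001110
+ 1000101000
= 1010110110
Result 1010110110: MSB = 1 → 694 − 1024 = -330.
Addends (after negating the subtrahend) have opposite signs, so signed overflow cannot occur.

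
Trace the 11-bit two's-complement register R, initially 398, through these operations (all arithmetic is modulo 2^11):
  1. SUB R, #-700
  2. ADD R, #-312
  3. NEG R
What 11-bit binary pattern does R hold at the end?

10011101110

Start: R = 398 = 00110001110.
R = 398 − (-700) = 1098; wraps to -950 = 10001001010
R = -950 + (-312) = -1262; wraps to 786 = 01100010010
R = −(786) = -786 = 10011101110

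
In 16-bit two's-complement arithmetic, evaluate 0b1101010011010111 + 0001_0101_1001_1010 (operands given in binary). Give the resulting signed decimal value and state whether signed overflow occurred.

0b1101010011010111 → 1101010011010111 = -11049 (signed)
0001_0101_1001_1010 → 0001010110011010 = 5530 (signed)
  1101010011010111
+ 0001010110011010
= 1110101001110001
Result 1110101001110001: MSB = 1 → 60017 − 65536 = -5519.
Addends have opposite signs, so signed overflow cannot occur.

-5519; no overflow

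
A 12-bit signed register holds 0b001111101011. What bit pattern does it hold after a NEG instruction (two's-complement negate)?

Invert: 110000010100. Add 1: 110000010101.

110000010101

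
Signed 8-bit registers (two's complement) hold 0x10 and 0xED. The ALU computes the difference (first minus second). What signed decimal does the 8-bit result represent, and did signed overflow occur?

35; no overflow

0x10 = 00010000 = 16 (signed)
0xED = 11101101 = -19 (signed)
Subtract via negate-and-add: invert 11101101 + 1 = 00010011 (i.e. 19).
  00010000
+ 00010011
= 00100011
Result 00100011: MSB = 0 → value 35.
Both addends (after negating the subtrahend) are non-negative and so is the stored result: no signed overflow.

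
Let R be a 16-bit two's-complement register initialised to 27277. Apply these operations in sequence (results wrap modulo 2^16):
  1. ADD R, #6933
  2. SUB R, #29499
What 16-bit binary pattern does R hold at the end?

Start: R = 27277 = 0110101010001101.
R = 27277 + 6933 = 34210; wraps to -31326 = 1000010110100010
R = -31326 − 29499 = -60825; wraps to 4711 = 0001001001100111

0001001001100111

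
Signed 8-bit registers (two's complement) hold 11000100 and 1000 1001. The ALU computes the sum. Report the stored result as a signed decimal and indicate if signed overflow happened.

77; overflow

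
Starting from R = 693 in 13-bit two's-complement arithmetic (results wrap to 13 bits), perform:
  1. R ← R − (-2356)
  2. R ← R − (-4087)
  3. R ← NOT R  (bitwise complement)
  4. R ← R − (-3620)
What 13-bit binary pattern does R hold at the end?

Start: R = 693 = 0001010110101.
R = 693 − (-2356) = 3049 = 0101111101001
R = 3049 − (-4087) = 7136; wraps to -1056 = 1101111100000
R = NOT 1101111100000 = 0010000011111 = 1055
R = 1055 − (-3620) = 4675; wraps to -3517 = 1001001000011

1001001000011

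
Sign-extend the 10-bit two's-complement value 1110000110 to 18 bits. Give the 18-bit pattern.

111111111110000110

MSB of 1110000110 is 1; replicate it into the new high bits.
11111111|1110000110 → 111111111110000110 (still -122).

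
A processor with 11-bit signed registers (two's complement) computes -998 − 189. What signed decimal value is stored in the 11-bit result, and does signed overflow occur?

861; overflow

-998 → 10000011010
189 → 00010111101
Subtract via negate-and-add: invert 00010111101 + 1 = 11101000011 (i.e. -189).
  10000011010
+ 11101000011
= 01101011101  (discard carry-out 1)
Result 01101011101: MSB = 0 → value 861.
Both addends (after negating the subtrahend) are negative but the stored result is non-negative: signed overflow. The true value -998 − 189 = -1187 lies outside [-1024, 1023].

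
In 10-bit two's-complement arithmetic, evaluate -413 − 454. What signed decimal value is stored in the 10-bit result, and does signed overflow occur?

157; overflow

-413 → 1001100011
454 → 0111000110
Subtract via negate-and-add: invert 0111000110 + 1 = 1000111010 (i.e. -454).
  1001100011
+ 1000111010
= 0010011101  (discard carry-out 1)
Result 0010011101: MSB = 0 → value 157.
Both addends (after negating the subtrahend) are negative but the stored result is non-negative: signed overflow. The true value -413 − 454 = -867 lies outside [-512, 511].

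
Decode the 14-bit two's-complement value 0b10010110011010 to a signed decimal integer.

-6758

MSB is 1, so the value is negative.
Unsigned reading: 9626. Subtract 2^14 = 16384: 9626 − 16384 = -6758.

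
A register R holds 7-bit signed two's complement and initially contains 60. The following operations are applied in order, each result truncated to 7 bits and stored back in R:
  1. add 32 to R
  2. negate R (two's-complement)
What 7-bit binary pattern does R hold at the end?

Start: R = 60 = 0111100.
R = 60 + 32 = 92; wraps to -36 = 1011100
R = −(-36) = 36 = 0100100

0100100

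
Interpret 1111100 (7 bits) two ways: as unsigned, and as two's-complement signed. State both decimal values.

Unsigned: 1111100 = 124.
Signed: MSB=1 → 124 − 128 = -4.

unsigned = 124, signed = -4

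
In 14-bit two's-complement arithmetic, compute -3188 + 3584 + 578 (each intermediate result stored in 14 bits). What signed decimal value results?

-3188 + 3584 = 396 (00000110001100)
396 + 578 = 974 (00001111001110)

974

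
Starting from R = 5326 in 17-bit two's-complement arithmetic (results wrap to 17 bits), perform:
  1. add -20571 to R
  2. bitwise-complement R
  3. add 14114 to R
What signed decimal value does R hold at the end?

29358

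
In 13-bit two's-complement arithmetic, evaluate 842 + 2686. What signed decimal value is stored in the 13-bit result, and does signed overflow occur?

3528; no overflow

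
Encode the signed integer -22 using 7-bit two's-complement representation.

1101010

|-22| = 22 = 0010110 in 7 bits.
Invert the bits: 1101001. Add 1: 1101010.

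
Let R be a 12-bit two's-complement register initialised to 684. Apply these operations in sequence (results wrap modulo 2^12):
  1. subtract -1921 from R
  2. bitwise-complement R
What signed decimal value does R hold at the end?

Start: R = 684 = 001010101100.
R = 684 − (-1921) = 2605; wraps to -1491 = 101000101101
R = NOT 101000101101 = 010111010010 = 1490

1490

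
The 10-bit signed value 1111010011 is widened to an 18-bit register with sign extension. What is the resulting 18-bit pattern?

111111111111010011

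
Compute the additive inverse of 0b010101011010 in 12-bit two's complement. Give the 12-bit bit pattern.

101010100110

Invert: 101010100101. Add 1: 101010100110.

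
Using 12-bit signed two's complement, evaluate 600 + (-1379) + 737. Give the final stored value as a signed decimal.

-42

600 + (-1379) = -779 (110011110101)
-779 + 737 = -42 (111111010110)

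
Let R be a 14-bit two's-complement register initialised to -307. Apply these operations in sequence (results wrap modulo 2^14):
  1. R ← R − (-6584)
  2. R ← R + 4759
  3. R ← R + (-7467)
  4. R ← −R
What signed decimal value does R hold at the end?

-3569

Start: R = -307 = 11111011001101.
R = -307 − (-6584) = 6277 = 01100010000101
R = 6277 + 4759 = 11036; wraps to -5348 = 10101100011100
R = -5348 + (-7467) = -12815; wraps to 3569 = 00110111110001
R = −(3569) = -3569 = 11001000001111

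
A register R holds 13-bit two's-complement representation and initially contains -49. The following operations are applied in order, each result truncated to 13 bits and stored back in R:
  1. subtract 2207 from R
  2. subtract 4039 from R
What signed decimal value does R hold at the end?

1897

Start: R = -49 = 1111111001111.
R = -49 − 2207 = -2256 = 1011100110000
R = -2256 − 4039 = -6295; wraps to 1897 = 0011101101001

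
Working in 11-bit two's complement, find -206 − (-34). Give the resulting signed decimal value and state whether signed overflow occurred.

-172; no overflow

-206 → 11100110010
-34 → 11111011110
Subtract via negate-and-add: invert 11111011110 + 1 = 00000100010 (i.e. 34).
  11100110010
+ 00000100010
= 11101010100
Result 11101010100: MSB = 1 → 1876 − 2048 = -172.
Addends (after negating the subtrahend) have opposite signs, so signed overflow cannot occur.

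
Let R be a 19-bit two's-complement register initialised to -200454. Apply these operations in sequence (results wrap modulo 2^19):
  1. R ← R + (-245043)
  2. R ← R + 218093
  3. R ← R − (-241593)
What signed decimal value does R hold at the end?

Start: R = -200454 = 1001111000011111010.
R = -200454 + (-245043) = -445497; wraps to 78791 = 0010011001111000111
R = 78791 + 218093 = 296884; wraps to -227404 = 1001000011110110100
R = -227404 − (-241593) = 14189 = 0000011011101101101

14189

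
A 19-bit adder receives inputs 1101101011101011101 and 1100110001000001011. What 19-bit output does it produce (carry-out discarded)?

1010011100101101000

  1101101011101011101
+ 1100110001000001011
= 1010011100101101000  (discard carry-out 1)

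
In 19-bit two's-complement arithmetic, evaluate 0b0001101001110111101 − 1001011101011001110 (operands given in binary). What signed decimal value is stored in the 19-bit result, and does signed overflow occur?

0b0001101001110111101 → 0001101001110111101 = 54205 (signed)
1001011101011001110 = -214322 (signed)
Subtract via negate-and-add: invert 1001011101011001110 + 1 = 0110100010100110010 (i.e. 214322).
  0001101001110111101
+ 0110100010100110010
= 1000001100011101111
Result 1000001100011101111: MSB = 1 → 268527 − 524288 = -255761.
Both addends (after negating the subtrahend) are non-negative but the stored result is negative: signed overflow. The true value 54205 − (-214322) = 268527 lies outside [-262144, 262143].

-255761; overflow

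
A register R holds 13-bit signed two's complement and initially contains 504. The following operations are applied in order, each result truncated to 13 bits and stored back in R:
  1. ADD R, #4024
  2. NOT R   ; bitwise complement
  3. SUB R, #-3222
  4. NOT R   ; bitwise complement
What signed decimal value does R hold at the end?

1306

Start: R = 504 = 0000111111000.
R = 504 + 4024 = 4528; wraps to -3664 = 1000110110000
R = NOT 1000110110000 = 0111001001111 = 3663
R = 3663 − (-3222) = 6885; wraps to -1307 = 1101011100101
R = NOT 1101011100101 = 0010100011010 = 1306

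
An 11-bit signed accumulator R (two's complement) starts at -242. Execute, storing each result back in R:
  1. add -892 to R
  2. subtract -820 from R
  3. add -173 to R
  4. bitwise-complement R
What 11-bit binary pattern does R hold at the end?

Start: R = -242 = 11100001110.
R = -242 + (-892) = -1134; wraps to 914 = 01110010010
R = 914 − (-820) = 1734; wraps to -314 = 11011000110
R = -314 + (-173) = -487 = 11000011001
R = NOT 11000011001 = 00111100110 = 486

00111100110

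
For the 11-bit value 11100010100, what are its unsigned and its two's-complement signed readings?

unsigned = 1812, signed = -236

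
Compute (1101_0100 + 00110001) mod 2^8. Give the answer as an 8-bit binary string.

  11010100
+ 00110001
= 00000101  (discard carry-out 1)

00000101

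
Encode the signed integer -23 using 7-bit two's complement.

1101001

|-23| = 23 = 0010111 in 7 bits.
Invert the bits: 1101000. Add 1: 1101001.
Check: 1101001 reads as 105 − 128 = -23.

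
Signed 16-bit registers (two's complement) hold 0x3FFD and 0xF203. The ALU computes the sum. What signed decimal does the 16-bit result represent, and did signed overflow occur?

12800; no overflow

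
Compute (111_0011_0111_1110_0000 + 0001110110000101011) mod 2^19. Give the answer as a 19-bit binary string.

  1110011011111100000
+ 0001110110000101011
= 0000010010000001011  (discard carry-out 1)

0000010010000001011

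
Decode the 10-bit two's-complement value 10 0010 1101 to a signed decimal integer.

-467

MSB is 1, so the value is negative.
Invert: 0111010010. Add 1: 0111010011 = 467. So the value is −467.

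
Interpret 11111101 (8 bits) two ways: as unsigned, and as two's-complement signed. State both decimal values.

Unsigned: 11111101 = 253.
Signed: MSB=1 → 253 − 256 = -3.

unsigned = 253, signed = -3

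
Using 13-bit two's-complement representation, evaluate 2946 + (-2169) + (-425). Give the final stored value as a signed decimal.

352

2946 + (-2169) = 777 (0001100001001)
777 + (-425) = 352 (0000101100000)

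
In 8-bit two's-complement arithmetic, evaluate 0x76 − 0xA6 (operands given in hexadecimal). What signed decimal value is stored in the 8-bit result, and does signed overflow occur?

0x76 = 01110110 = 118 (signed)
0xA6 = 10100110 = -90 (signed)
Subtract via negate-and-add: invert 10100110 + 1 = 01011010 (i.e. 90).
  01110110
+ 01011010
= 11010000
Result 11010000: MSB = 1 → 208 − 256 = -48.
Both addends (after negating the subtrahend) are non-negative but the stored result is negative: signed overflow. The true value 118 − (-90) = 208 lies outside [-128, 127].

-48; overflow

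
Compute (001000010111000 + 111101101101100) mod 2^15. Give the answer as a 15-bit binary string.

000110000100100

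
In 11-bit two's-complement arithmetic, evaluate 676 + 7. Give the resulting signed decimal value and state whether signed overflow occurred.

683; no overflow

676 → 01010100100
7 → 00000000111
  01010100100
+ 00000000111
= 01010101011
Result 01010101011: MSB = 0 → value 683.
Both addends are non-negative and so is the stored result: no signed overflow.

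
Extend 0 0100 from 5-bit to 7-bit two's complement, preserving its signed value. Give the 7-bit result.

MSB of 00100 is 0; replicate it into the new high bits.
00|00100 → 0000100 (still 4).

0000100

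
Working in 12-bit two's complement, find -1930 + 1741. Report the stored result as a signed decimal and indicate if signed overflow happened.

-189; no overflow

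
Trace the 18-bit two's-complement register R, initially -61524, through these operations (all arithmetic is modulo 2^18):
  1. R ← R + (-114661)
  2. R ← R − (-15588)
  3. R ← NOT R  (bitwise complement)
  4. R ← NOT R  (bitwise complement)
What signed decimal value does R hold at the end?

101547

Start: R = -61524 = 110000111110101100.
R = -61524 + (-114661) = -176185; wraps to 85959 = 010100111111000111
R = 85959 − (-15588) = 101547 = 011000110010101011
R = NOT 011000110010101011 = 100111001101010100 = -101548
R = NOT 100111001101010100 = 011000110010101011 = 101547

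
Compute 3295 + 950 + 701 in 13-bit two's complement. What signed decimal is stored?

3295 + 950 = 4245 → wraps to -3947 (1000010010101)
-3947 + 701 = -3246 (1001101010010)

-3246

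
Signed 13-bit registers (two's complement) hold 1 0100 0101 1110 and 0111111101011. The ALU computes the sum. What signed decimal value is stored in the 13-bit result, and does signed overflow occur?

1 0100 0101 1110 → 1010001011110 = -2978 (signed)
0111111101011 = 4075 (signed)
  1010001011110
+ 0111111101011
= 0010001001001  (discard carry-out 1)
Result 0010001001001: MSB = 0 → value 1097.
Addends have opposite signs, so signed overflow cannot occur.

1097; no overflow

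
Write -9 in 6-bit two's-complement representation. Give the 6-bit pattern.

|-9| = 9 = 001001 in 6 bits.
Invert the bits: 110110. Add 1: 110111.

110111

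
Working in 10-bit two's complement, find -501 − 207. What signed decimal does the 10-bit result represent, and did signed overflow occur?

316; overflow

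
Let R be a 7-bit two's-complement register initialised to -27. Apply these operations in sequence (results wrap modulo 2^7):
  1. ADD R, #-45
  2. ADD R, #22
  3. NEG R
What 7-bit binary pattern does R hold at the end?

Start: R = -27 = 1100101.
R = -27 + (-45) = -72; wraps to 56 = 0111000
R = 56 + 22 = 78; wraps to -50 = 1001110
R = −(-50) = 50 = 0110010

0110010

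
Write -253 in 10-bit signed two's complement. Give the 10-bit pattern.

|-253| = 253 = 0011111101 in 10 bits.
Invert the bits: 1100000010. Add 1: 1100000011.

1100000011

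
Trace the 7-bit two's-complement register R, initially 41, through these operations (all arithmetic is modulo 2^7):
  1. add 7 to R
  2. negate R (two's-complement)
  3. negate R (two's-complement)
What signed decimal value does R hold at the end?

Start: R = 41 = 0101001.
R = 41 + 7 = 48 = 0110000
R = −(48) = -48 = 1010000
R = −(-48) = 48 = 0110000

48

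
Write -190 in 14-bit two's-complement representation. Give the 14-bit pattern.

|-190| = 190 = 00000010111110 in 14 bits.
Invert the bits: 11111101000001. Add 1: 11111101000010.

11111101000010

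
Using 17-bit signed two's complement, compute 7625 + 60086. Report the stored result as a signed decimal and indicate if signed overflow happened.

-63361; overflow

7625 → 00001110111001001
60086 → 01110101010110110
  00001110111001001
+ 01110101010110110
= 10000100001111111
Result 10000100001111111: MSB = 1 → 67711 − 131072 = -63361.
Both addends are non-negative but the stored result is negative: signed overflow. The true value 7625 + 60086 = 67711 lies outside [-65536, 65535].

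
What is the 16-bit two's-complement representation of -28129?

|-28129| = 28129 = 0110110111100001 in 16 bits.
Invert the bits: 1001001000011110. Add 1: 1001001000011111.
Check: 1001001000011111 reads as 37407 − 65536 = -28129.

1001001000011111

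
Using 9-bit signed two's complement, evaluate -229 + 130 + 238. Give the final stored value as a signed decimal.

-229 + 130 = -99 (110011101)
-99 + 238 = 139 (010001011)

139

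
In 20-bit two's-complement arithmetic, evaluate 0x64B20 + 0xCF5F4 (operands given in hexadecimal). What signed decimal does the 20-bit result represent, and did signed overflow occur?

213268; no overflow

0x64B20 = 01100100101100100000 = 412448 (signed)
0xCF5F4 = 11001111010111110100 = -199180 (signed)
  01100100101100100000
+ 11001111010111110100
= 00110100000100010100  (discard carry-out 1)
Result 00110100000100010100: MSB = 0 → value 213268.
Addends have opposite signs, so signed overflow cannot occur.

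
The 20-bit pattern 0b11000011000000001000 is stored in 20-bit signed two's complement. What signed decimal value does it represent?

-249848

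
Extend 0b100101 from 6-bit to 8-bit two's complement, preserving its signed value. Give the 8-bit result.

MSB of 100101 is 1; replicate it into the new high bits.
11|100101 → 11100101 (still -27).

11100101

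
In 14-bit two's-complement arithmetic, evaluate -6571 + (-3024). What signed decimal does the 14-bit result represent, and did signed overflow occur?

6789; overflow

-6571 → 10011001010101
-3024 → 11010000110000
  10011001010101
+ 11010000110000
= 01101010000101  (discard carry-out 1)
Result 01101010000101: MSB = 0 → value 6789.
Both addends are negative but the stored result is non-negative: signed overflow. The true value -6571 + (-3024) = -9595 lies outside [-8192, 8191].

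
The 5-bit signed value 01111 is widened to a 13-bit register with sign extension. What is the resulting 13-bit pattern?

MSB of 01111 is 0; replicate it into the new high bits.
00000000|01111 → 0000000001111 (still 15).

0000000001111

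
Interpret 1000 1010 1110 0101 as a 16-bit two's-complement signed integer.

MSB is 1, so the value is negative.
Unsigned reading: 35557. Subtract 2^16 = 65536: 35557 − 65536 = -29979.

-29979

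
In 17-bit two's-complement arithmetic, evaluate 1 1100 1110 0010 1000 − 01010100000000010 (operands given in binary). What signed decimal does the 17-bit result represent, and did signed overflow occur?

-55770; no overflow

1 1100 1110 0010 1000 → 11100111000101000 = -12760 (signed)
01010100000000010 = 43010 (signed)
Subtract via negate-and-add: invert 01010100000000010 + 1 = 10101011111111110 (i.e. -43010).
  11100111000101000
+ 10101011111111110
= 10010011000100110  (discard carry-out 1)
Result 10010011000100110: MSB = 1 → 75302 − 131072 = -55770.
Both addends (after negating the subtrahend) are negative and so is the stored result: no signed overflow.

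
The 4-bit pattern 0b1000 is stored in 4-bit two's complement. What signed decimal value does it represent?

-8

MSB is 1, so the value is negative.
Invert: 0111. Add 1: 1000 = 8. So the value is −8.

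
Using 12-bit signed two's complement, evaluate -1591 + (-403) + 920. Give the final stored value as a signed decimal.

-1591 + (-403) = -1994 (100000110110)
-1994 + 920 = -1074 (101111001110)

-1074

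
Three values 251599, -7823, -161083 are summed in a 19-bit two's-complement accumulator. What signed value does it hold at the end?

82693

251599 + (-7823) = 243776 (0111011100001000000)
243776 + (-161083) = 82693 (0010100001100000101)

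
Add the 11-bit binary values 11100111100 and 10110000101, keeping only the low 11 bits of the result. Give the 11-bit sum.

10011000001

  11100111100
+ 10110000101
= 10011000001  (discard carry-out 1)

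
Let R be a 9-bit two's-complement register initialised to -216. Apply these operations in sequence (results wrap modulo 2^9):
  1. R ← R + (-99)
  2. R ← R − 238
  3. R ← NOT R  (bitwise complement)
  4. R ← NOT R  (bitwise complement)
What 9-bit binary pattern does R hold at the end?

111010111

Start: R = -216 = 100101000.
R = -216 + (-99) = -315; wraps to 197 = 011000101
R = 197 − 238 = -41 = 111010111
R = NOT 111010111 = 000101000 = 40
R = NOT 000101000 = 111010111 = -41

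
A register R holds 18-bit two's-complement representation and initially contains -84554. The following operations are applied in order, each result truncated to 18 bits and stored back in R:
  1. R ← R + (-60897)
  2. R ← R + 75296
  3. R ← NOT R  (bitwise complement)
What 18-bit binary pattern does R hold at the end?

Start: R = -84554 = 101011010110110110.
R = -84554 + (-60897) = -145451; wraps to 116693 = 011100011111010101
R = 116693 + 75296 = 191989; wraps to -70155 = 101110110111110101
R = NOT 101110110111110101 = 010001001000001010 = 70154

010001001000001010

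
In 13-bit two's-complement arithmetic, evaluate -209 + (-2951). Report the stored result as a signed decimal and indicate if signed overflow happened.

-3160; no overflow

-209 → 1111100101111
-2951 → 1010001111001
  1111100101111
+ 1010001111001
= 1001110101000  (discard carry-out 1)
Result 1001110101000: MSB = 1 → 5032 − 8192 = -3160.
Both addends are negative and so is the stored result: no signed overflow.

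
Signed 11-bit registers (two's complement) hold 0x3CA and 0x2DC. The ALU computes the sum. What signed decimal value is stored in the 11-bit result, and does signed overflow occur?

-346; overflow

0x3CA = 01111001010 = 970 (signed)
0x2DC = 01011011100 = 732 (signed)
  01111001010
+ 01011011100
= 11010100110
Result 11010100110: MSB = 1 → 1702 − 2048 = -346.
Both addends are non-negative but the stored result is negative: signed overflow. The true value 970 + 732 = 1702 lies outside [-1024, 1023].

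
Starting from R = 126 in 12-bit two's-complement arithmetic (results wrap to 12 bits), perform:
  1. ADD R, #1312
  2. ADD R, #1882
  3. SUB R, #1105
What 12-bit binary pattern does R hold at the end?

Start: R = 126 = 000001111110.
R = 126 + 1312 = 1438 = 010110011110
R = 1438 + 1882 = 3320; wraps to -776 = 110011111000
R = -776 − 1105 = -1881 = 100010100111

100010100111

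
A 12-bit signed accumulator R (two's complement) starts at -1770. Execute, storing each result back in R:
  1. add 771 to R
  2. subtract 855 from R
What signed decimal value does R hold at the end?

-1854

Start: R = -1770 = 100100010110.
R = -1770 + 771 = -999 = 110000011001
R = -999 − 855 = -1854 = 100011000010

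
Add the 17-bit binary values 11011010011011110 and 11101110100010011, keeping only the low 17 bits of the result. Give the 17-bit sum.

  11011010011011110
+ 11101110100010011
= 11001000111110001  (discard carry-out 1)

11001000111110001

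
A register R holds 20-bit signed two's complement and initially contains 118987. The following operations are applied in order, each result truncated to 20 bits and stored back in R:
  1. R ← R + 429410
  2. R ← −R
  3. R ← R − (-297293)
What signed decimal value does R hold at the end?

-251104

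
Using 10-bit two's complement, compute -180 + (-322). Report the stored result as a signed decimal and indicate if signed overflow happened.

-502; no overflow

-180 → 1101001100
-322 → 1010111110
  1101001100
+ 1010111110
= 1000001010  (discard carry-out 1)
Result 1000001010: MSB = 1 → 522 − 1024 = -502.
Both addends are negative and so is the stored result: no signed overflow.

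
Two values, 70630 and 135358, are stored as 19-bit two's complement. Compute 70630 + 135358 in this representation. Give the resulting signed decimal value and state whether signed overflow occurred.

205988; no overflow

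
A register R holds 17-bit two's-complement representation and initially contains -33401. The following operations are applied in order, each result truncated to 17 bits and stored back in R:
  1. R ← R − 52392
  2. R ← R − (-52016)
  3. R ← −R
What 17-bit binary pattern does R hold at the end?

01000001111110001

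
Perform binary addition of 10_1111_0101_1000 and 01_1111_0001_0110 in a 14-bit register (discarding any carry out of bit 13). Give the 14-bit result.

  10111101011000
+ 01111100010110
= 00111001101110  (discard carry-out 1)

00111001101110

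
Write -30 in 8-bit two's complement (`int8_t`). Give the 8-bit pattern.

|-30| = 30 = 00011110 in 8 bits.
Invert the bits: 11100001. Add 1: 11100010.

11100010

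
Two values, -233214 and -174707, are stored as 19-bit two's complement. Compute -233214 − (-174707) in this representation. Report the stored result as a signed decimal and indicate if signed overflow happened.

-233214 → 1000111000100000010
-174707 → 1010101010110001101
Subtract via negate-and-add: invert 1010101010110001101 + 1 = 0101010101001110011 (i.e. 174707).
  1000111000100000010
+ 0101010101001110011
= 1110001101101110101
Result 1110001101101110101: MSB = 1 → 465781 − 524288 = -58507.
Addends (after negating the subtrahend) have opposite signs, so signed overflow cannot occur.

-58507; no overflow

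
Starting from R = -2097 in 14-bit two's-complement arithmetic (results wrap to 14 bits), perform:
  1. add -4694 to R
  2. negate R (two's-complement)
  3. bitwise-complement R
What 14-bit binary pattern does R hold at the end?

10010101111000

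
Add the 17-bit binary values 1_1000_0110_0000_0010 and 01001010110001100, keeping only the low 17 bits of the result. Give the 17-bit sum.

00001101110001110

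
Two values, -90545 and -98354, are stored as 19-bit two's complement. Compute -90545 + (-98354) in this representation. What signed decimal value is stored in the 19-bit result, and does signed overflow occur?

-188899; no overflow

-90545 → 1101001111001001111
-98354 → 1100111111111001110
  1101001111001001111
+ 1100111111111001110
= 1010001111000011101  (discard carry-out 1)
Result 1010001111000011101: MSB = 1 → 335389 − 524288 = -188899.
Both addends are negative and so is the stored result: no signed overflow.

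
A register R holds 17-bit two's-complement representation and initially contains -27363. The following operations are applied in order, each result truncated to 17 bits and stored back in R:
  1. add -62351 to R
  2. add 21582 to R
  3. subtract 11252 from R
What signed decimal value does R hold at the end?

Start: R = -27363 = 11001010100011101.
R = -27363 + (-62351) = -89714; wraps to 41358 = 01010000110001110
R = 41358 + 21582 = 62940 = 01111010111011100
R = 62940 − 11252 = 51688 = 01100100111101000

51688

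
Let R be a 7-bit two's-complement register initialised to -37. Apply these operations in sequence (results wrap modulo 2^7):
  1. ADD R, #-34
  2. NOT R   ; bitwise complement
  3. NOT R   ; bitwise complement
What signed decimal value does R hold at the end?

57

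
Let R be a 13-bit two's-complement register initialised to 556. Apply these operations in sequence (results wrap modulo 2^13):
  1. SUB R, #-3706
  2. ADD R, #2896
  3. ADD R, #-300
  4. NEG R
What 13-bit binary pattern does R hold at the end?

Start: R = 556 = 0001000101100.
R = 556 − (-3706) = 4262; wraps to -3930 = 1000010100110
R = -3930 + 2896 = -1034 = 1101111110110
R = -1034 + (-300) = -1334 = 1101011001010
R = −(-1334) = 1334 = 0010100110110

0010100110110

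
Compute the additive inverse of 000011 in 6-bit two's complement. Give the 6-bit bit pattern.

Invert: 111100. Add 1: 111101.
Check: 000011 = 3, 111101 = -3.

111101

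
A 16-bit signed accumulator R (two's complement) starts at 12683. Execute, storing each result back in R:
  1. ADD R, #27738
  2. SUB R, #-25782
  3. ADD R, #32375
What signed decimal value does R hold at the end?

-32494

Start: R = 12683 = 0011000110001011.
R = 12683 + 27738 = 40421; wraps to -25115 = 1001110111100101
R = -25115 − (-25782) = 667 = 0000001010011011
R = 667 + 32375 = 33042; wraps to -32494 = 1000000100010010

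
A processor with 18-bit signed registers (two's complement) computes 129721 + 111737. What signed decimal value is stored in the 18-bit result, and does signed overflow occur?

129721 → 011111101010111001
111737 → 011011010001111001
  011111101010111001
+ 011011010001111001
= 111010111100110010
Result 111010111100110010: MSB = 1 → 241458 − 262144 = -20686.
Both addends are non-negative but the stored result is negative: signed overflow. The true value 129721 + 111737 = 241458 lies outside [-131072, 131071].

-20686; overflow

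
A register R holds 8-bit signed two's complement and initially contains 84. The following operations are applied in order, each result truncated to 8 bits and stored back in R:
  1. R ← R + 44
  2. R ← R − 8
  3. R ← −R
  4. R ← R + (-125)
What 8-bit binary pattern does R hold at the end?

00001011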